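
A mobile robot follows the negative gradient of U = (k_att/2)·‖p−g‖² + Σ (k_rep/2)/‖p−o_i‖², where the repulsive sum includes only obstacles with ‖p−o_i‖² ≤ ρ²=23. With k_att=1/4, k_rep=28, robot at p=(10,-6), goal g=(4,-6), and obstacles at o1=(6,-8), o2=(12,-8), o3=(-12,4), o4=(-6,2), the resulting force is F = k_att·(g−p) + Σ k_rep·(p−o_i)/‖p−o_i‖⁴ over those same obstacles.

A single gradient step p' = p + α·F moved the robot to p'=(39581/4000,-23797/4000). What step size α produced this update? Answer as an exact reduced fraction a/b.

F_att = 1/4·(g−p) = 1/4·(-6,0) = (-1.5000,0.0000)
o1: d²=20 ≤ ρ²=23; F_rep = 28·(4,2)/20² = (0.2800,0.1400)
o2: d²=8 ≤ ρ²=23; F_rep = 28·(-2,2)/8² = (-0.8750,0.8750)
o3: d²=584 > ρ²=23 → inactive
o4: d²=320 > ρ²=23 → inactive
F = F_att + ΣF_rep = (-2.0950,1.0150)
Δp = p'−p = (-0.1047,0.0508); α = Δx/Fx = (-419/4000) / (-419/200) = 1/20
check: Δy/Fy = (203/4000) / (203/200) = 1/20 ✓

α = 1/20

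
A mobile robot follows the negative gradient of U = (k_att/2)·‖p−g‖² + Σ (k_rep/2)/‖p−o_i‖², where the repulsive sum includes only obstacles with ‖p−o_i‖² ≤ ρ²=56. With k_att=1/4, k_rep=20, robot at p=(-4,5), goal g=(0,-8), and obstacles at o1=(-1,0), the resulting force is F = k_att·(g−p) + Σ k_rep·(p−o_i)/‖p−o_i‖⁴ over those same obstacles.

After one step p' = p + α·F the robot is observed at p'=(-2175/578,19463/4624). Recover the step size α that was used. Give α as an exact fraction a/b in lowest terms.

α = 1/4

F_att = 1/4·(g−p) = 1/4·(4,-13) = (1.0000,-3.2500)
o1: d²=34 ≤ ρ²=56; F_rep = 20·(-3,5)/34² = (-0.0519,0.0865)
F = F_att + ΣF_rep = (0.9481,-3.1635)
Δp = p'−p = (0.2370,-0.7909); α = Δx/Fx = (137/578) / (274/289) = 1/4
check: Δy/Fy = (-3657/4624) / (-3657/1156) = 1/4 ✓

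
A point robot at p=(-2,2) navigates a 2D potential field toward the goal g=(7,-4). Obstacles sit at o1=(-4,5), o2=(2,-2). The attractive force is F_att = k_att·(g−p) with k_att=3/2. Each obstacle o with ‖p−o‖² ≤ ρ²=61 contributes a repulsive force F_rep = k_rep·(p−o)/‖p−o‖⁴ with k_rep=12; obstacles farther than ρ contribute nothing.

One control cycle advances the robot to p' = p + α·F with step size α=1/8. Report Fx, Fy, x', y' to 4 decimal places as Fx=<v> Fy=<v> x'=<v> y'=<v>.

Fx=13.5951 Fy=-9.1661 x'=-0.3006 y'=0.8542

F_att = 3/2·(g−p) = 3/2·(9,-6) = (13.5000,-9.0000)
o1: d²=13 ≤ ρ²=61; F_rep = 12·(2,-3)/13² = (0.1420,-0.2130)
o2: d²=32 ≤ ρ²=61; F_rep = 12·(-4,4)/32² = (-0.0469,0.0469)
F = F_att + ΣF_rep = (13.5951,-9.1661)
p' = p + 1/8·F = (-0.3006,0.8542)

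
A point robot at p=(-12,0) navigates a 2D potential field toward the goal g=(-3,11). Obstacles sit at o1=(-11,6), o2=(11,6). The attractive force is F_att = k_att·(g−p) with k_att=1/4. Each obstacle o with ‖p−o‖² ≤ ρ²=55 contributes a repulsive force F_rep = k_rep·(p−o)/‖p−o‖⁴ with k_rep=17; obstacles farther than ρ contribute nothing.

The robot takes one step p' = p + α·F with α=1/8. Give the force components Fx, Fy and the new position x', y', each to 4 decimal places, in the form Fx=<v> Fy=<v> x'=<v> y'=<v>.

F_att = 1/4·(g−p) = 1/4·(9,11) = (2.2500,2.7500)
o1: d²=37 ≤ ρ²=55; F_rep = 17·(-1,-6)/37² = (-0.0124,-0.0745)
o2: d²=565 > ρ²=55 → inactive
F = F_att + ΣF_rep = (2.2376,2.6755)
p' = p + 1/8·F = (-11.7203,0.3344)

Fx=2.2376 Fy=2.6755 x'=-11.7203 y'=0.3344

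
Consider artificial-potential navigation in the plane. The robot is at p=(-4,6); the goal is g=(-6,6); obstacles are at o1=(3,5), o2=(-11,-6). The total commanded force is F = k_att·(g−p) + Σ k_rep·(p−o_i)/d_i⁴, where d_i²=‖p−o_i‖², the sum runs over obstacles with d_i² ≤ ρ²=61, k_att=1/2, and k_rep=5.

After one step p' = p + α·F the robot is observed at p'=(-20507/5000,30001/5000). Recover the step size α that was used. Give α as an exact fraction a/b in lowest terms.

F_att = 1/2·(g−p) = 1/2·(-2,0) = (-1.0000,0.0000)
o1: d²=50 ≤ ρ²=61; F_rep = 5·(-7,1)/50² = (-0.0140,0.0020)
o2: d²=193 > ρ²=61 → inactive
F = F_att + ΣF_rep = (-1.0140,0.0020)
Δp = p'−p = (-0.1014,0.0002); α = Δx/Fx = (-507/5000) / (-507/500) = 1/10
check: Δy/Fy = (1/5000) / (1/500) = 1/10 ✓

α = 1/10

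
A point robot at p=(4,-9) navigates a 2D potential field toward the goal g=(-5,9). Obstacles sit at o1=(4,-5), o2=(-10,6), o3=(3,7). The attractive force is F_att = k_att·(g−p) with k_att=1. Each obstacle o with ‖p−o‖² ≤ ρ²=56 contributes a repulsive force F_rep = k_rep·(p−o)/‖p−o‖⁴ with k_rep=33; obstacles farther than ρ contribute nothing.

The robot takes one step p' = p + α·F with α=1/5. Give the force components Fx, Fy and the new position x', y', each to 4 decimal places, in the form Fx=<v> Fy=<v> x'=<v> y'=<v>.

Fx=-9.0000 Fy=17.4844 x'=2.2000 y'=-5.5031

F_att = 1·(g−p) = 1·(-9,18) = (-9.0000,18.0000)
o1: d²=16 ≤ ρ²=56; F_rep = 33·(0,-4)/16² = (0.0000,-0.5156)
o2: d²=421 > ρ²=56 → inactive
o3: d²=257 > ρ²=56 → inactive
F = F_att + ΣF_rep = (-9.0000,17.4844)
p' = p + 1/5·F = (2.2000,-5.5031)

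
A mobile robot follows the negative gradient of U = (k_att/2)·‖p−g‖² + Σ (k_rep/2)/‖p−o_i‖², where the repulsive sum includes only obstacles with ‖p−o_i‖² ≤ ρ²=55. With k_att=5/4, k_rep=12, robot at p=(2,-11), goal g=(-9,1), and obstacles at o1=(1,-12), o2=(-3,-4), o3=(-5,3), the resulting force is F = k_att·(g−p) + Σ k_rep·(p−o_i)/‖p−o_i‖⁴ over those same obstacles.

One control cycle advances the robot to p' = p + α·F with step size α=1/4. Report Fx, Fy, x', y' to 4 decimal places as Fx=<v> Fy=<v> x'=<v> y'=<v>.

Fx=-10.7500 Fy=18.0000 x'=-0.6875 y'=-6.5000

F_att = 5/4·(g−p) = 5/4·(-11,12) = (-13.7500,15.0000)
o1: d²=2 ≤ ρ²=55; F_rep = 12·(1,1)/2² = (3.0000,3.0000)
o2: d²=74 > ρ²=55 → inactive
o3: d²=245 > ρ²=55 → inactive
F = F_att + ΣF_rep = (-10.7500,18.0000)
p' = p + 1/4·F = (-0.6875,-6.5000)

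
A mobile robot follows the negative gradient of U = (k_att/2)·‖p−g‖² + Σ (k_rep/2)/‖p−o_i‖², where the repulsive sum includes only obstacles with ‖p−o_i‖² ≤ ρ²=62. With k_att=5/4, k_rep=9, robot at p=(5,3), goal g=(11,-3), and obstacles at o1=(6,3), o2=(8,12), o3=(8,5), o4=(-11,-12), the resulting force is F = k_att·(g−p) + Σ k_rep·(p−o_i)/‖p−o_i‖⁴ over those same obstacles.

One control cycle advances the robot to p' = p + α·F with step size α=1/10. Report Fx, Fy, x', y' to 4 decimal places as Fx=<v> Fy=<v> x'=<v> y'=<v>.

F_att = 5/4·(g−p) = 5/4·(6,-6) = (7.5000,-7.5000)
o1: d²=1 ≤ ρ²=62; F_rep = 9·(-1,0)/1² = (-9.0000,0.0000)
o2: d²=90 > ρ²=62 → inactive
o3: d²=13 ≤ ρ²=62; F_rep = 9·(-3,-2)/13² = (-0.1598,-0.1065)
o4: d²=481 > ρ²=62 → inactive
F = F_att + ΣF_rep = (-1.6598,-7.6065)
p' = p + 1/10·F = (4.8340,2.2393)

Fx=-1.6598 Fy=-7.6065 x'=4.8340 y'=2.2393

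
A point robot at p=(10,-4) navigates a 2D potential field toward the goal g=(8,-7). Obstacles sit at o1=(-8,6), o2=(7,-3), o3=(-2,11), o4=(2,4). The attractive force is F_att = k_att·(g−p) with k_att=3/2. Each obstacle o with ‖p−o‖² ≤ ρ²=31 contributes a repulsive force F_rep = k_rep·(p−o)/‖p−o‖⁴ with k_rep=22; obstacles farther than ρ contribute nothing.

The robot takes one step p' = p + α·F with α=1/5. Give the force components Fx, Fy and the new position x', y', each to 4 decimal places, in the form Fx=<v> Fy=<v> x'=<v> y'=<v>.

Fx=-2.3400 Fy=-4.7200 x'=9.5320 y'=-4.9440

F_att = 3/2·(g−p) = 3/2·(-2,-3) = (-3.0000,-4.5000)
o1: d²=424 > ρ²=31 → inactive
o2: d²=10 ≤ ρ²=31; F_rep = 22·(3,-1)/10² = (0.6600,-0.2200)
o3: d²=369 > ρ²=31 → inactive
o4: d²=128 > ρ²=31 → inactive
F = F_att + ΣF_rep = (-2.3400,-4.7200)
p' = p + 1/5·F = (9.5320,-4.9440)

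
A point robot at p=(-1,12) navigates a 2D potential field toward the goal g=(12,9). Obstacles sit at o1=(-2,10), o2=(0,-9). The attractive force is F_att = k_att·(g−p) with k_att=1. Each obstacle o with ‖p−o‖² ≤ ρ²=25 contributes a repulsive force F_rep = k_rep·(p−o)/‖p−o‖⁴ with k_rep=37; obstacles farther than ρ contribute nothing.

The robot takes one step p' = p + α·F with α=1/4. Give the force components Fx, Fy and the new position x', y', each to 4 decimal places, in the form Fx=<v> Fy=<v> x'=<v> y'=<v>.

Fx=14.4800 Fy=-0.0400 x'=2.6200 y'=11.9900

F_att = 1·(g−p) = 1·(13,-3) = (13.0000,-3.0000)
o1: d²=5 ≤ ρ²=25; F_rep = 37·(1,2)/5² = (1.4800,2.9600)
o2: d²=442 > ρ²=25 → inactive
F = F_att + ΣF_rep = (14.4800,-0.0400)
p' = p + 1/4·F = (2.6200,11.9900)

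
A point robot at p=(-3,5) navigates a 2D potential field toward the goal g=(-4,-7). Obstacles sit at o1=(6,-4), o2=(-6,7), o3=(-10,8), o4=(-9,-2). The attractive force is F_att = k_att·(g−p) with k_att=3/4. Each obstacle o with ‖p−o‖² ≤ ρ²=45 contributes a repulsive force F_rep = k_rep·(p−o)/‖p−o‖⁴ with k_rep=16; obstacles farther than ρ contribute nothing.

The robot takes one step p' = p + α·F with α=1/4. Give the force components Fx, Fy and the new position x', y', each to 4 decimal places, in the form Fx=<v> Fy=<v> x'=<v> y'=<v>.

F_att = 3/4·(g−p) = 3/4·(-1,-12) = (-0.7500,-9.0000)
o1: d²=162 > ρ²=45 → inactive
o2: d²=13 ≤ ρ²=45; F_rep = 16·(3,-2)/13² = (0.2840,-0.1893)
o3: d²=58 > ρ²=45 → inactive
o4: d²=85 > ρ²=45 → inactive
F = F_att + ΣF_rep = (-0.4660,-9.1893)
p' = p + 1/4·F = (-3.1165,2.7027)

Fx=-0.4660 Fy=-9.1893 x'=-3.1165 y'=2.7027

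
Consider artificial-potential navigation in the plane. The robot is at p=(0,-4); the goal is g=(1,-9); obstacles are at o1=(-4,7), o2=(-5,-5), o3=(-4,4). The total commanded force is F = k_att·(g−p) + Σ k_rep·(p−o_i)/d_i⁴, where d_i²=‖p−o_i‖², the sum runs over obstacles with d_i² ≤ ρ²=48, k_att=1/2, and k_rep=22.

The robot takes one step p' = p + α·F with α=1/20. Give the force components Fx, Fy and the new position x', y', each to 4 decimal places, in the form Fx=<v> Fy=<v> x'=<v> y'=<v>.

F_att = 1/2·(g−p) = 1/2·(1,-5) = (0.5000,-2.5000)
o1: d²=137 > ρ²=48 → inactive
o2: d²=26 ≤ ρ²=48; F_rep = 22·(5,1)/26² = (0.1627,0.0325)
o3: d²=80 > ρ²=48 → inactive
F = F_att + ΣF_rep = (0.6627,-2.4675)
p' = p + 1/20·F = (0.0331,-4.1234)

Fx=0.6627 Fy=-2.4675 x'=0.0331 y'=-4.1234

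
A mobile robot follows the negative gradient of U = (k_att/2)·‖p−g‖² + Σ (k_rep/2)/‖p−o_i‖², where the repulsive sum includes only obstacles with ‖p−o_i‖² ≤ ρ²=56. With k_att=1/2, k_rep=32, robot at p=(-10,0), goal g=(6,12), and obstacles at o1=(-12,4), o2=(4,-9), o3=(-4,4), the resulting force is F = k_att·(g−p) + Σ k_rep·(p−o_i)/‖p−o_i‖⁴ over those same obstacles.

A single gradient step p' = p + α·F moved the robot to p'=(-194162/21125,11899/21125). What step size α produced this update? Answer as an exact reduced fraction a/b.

α = 1/10

F_att = 1/2·(g−p) = 1/2·(16,12) = (8.0000,6.0000)
o1: d²=20 ≤ ρ²=56; F_rep = 32·(2,-4)/20² = (0.1600,-0.3200)
o2: d²=277 > ρ²=56 → inactive
o3: d²=52 ≤ ρ²=56; F_rep = 32·(-6,-4)/52² = (-0.0710,-0.0473)
F = F_att + ΣF_rep = (8.0890,5.6327)
Δp = p'−p = (0.8089,0.5633); α = Δx/Fx = (17088/21125) / (34176/4225) = 1/10
check: Δy/Fy = (11899/21125) / (23798/4225) = 1/10 ✓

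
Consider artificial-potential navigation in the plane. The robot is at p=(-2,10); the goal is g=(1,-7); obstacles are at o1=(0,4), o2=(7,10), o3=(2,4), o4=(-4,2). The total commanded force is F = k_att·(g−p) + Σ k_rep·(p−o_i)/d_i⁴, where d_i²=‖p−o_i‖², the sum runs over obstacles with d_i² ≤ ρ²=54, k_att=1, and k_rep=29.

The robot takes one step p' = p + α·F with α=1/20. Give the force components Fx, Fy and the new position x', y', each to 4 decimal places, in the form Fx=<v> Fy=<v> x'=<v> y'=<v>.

F_att = 1·(g−p) = 1·(3,-17) = (3.0000,-17.0000)
o1: d²=40 ≤ ρ²=54; F_rep = 29·(-2,6)/40² = (-0.0362,0.1087)
o2: d²=81 > ρ²=54 → inactive
o3: d²=52 ≤ ρ²=54; F_rep = 29·(-4,6)/52² = (-0.0429,0.0643)
o4: d²=68 > ρ²=54 → inactive
F = F_att + ΣF_rep = (2.9209,-16.8269)
p' = p + 1/20·F = (-1.8540,9.1587)

Fx=2.9209 Fy=-16.8269 x'=-1.8540 y'=9.1587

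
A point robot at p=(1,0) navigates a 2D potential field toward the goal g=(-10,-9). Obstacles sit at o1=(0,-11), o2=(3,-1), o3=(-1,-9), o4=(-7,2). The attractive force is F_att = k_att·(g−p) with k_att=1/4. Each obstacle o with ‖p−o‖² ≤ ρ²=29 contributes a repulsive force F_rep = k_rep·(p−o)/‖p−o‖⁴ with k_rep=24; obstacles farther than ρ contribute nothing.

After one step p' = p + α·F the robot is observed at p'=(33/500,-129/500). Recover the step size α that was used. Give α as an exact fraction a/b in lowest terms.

α = 1/5

F_att = 1/4·(g−p) = 1/4·(-11,-9) = (-2.7500,-2.2500)
o1: d²=122 > ρ²=29 → inactive
o2: d²=5 ≤ ρ²=29; F_rep = 24·(-2,1)/5² = (-1.9200,0.9600)
o3: d²=85 > ρ²=29 → inactive
o4: d²=68 > ρ²=29 → inactive
F = F_att + ΣF_rep = (-4.6700,-1.2900)
Δp = p'−p = (-0.9340,-0.2580); α = Δx/Fx = (-467/500) / (-467/100) = 1/5
check: Δy/Fy = (-129/500) / (-129/100) = 1/5 ✓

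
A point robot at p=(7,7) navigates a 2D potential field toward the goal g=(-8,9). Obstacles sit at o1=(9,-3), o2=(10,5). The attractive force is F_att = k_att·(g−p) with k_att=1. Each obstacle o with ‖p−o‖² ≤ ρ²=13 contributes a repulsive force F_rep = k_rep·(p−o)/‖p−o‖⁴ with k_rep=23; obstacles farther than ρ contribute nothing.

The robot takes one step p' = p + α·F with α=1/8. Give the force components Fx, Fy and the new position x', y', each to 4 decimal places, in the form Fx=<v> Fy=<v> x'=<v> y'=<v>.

F_att = 1·(g−p) = 1·(-15,2) = (-15.0000,2.0000)
o1: d²=104 > ρ²=13 → inactive
o2: d²=13 ≤ ρ²=13; F_rep = 23·(-3,2)/13² = (-0.4083,0.2722)
F = F_att + ΣF_rep = (-15.4083,2.2722)
p' = p + 1/8·F = (5.0740,7.2840)

Fx=-15.4083 Fy=2.2722 x'=5.0740 y'=7.2840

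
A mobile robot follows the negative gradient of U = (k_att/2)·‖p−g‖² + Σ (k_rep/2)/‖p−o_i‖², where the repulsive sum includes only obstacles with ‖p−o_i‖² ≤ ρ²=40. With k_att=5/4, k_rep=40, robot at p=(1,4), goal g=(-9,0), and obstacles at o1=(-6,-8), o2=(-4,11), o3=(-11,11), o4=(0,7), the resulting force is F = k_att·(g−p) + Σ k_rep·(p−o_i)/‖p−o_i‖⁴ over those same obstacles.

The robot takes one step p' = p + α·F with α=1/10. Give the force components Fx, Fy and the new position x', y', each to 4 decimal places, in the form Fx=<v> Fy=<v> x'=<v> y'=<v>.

F_att = 5/4·(g−p) = 5/4·(-10,-4) = (-12.5000,-5.0000)
o1: d²=193 > ρ²=40 → inactive
o2: d²=74 > ρ²=40 → inactive
o3: d²=193 > ρ²=40 → inactive
o4: d²=10 ≤ ρ²=40; F_rep = 40·(1,-3)/10² = (0.4000,-1.2000)
F = F_att + ΣF_rep = (-12.1000,-6.2000)
p' = p + 1/10·F = (-0.2100,3.3800)

Fx=-12.1000 Fy=-6.2000 x'=-0.2100 y'=3.3800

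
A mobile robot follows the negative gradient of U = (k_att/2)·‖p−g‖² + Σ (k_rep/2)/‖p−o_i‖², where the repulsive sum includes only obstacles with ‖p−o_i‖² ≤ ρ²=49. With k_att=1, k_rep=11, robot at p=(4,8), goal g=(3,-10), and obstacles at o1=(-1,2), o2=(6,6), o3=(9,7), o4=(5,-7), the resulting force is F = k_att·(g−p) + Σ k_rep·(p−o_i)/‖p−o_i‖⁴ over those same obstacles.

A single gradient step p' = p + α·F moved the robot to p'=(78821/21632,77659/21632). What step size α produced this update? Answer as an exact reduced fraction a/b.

α = 1/4

F_att = 1·(g−p) = 1·(-1,-18) = (-1.0000,-18.0000)
o1: d²=61 > ρ²=49 → inactive
o2: d²=8 ≤ ρ²=49; F_rep = 11·(-2,2)/8² = (-0.3438,0.3438)
o3: d²=26 ≤ ρ²=49; F_rep = 11·(-5,1)/26² = (-0.0814,0.0163)
o4: d²=226 > ρ²=49 → inactive
F = F_att + ΣF_rep = (-1.4251,-17.6400)
Δp = p'−p = (-0.3563,-4.4100); α = Δx/Fx = (-7707/21632) / (-7707/5408) = 1/4
check: Δy/Fy = (-95397/21632) / (-95397/5408) = 1/4 ✓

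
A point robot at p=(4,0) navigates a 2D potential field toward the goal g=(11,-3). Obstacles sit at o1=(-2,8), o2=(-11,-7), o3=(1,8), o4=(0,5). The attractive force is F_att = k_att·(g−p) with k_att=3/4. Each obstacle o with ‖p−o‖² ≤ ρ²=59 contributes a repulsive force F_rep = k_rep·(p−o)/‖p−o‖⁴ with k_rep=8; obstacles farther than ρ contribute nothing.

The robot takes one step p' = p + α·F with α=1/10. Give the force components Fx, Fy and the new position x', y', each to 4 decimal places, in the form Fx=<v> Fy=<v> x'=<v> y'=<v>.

F_att = 3/4·(g−p) = 3/4·(7,-3) = (5.2500,-2.2500)
o1: d²=100 > ρ²=59 → inactive
o2: d²=274 > ρ²=59 → inactive
o3: d²=73 > ρ²=59 → inactive
o4: d²=41 ≤ ρ²=59; F_rep = 8·(4,-5)/41² = (0.0190,-0.0238)
F = F_att + ΣF_rep = (5.2690,-2.2738)
p' = p + 1/10·F = (4.5269,-0.2274)

Fx=5.2690 Fy=-2.2738 x'=4.5269 y'=-0.2274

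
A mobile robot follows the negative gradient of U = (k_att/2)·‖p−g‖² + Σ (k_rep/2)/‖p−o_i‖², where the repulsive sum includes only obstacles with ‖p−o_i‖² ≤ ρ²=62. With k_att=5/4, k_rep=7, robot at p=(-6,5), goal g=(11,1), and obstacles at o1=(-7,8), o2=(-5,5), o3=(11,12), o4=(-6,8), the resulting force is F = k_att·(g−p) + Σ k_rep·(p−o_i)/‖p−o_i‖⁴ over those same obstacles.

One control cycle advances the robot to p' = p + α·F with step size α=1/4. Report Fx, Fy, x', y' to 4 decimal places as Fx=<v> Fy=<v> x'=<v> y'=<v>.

F_att = 5/4·(g−p) = 5/4·(17,-4) = (21.2500,-5.0000)
o1: d²=10 ≤ ρ²=62; F_rep = 7·(1,-3)/10² = (0.0700,-0.2100)
o2: d²=1 ≤ ρ²=62; F_rep = 7·(-1,0)/1² = (-7.0000,0.0000)
o3: d²=338 > ρ²=62 → inactive
o4: d²=9 ≤ ρ²=62; F_rep = 7·(0,-3)/9² = (0.0000,-0.2593)
F = F_att + ΣF_rep = (14.3200,-5.4693)
p' = p + 1/4·F = (-2.4200,3.6327)

Fx=14.3200 Fy=-5.4693 x'=-2.4200 y'=3.6327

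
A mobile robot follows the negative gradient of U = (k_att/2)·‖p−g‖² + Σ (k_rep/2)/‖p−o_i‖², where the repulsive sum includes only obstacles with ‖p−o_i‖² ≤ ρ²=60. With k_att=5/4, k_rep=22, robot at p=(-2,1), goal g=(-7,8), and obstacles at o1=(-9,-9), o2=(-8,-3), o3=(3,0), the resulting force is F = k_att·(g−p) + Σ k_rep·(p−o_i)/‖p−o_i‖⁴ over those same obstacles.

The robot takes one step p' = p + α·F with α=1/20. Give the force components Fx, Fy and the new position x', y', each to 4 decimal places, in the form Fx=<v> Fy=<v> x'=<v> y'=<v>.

F_att = 5/4·(g−p) = 5/4·(-5,7) = (-6.2500,8.7500)
o1: d²=149 > ρ²=60 → inactive
o2: d²=52 ≤ ρ²=60; F_rep = 22·(6,4)/52² = (0.0488,0.0325)
o3: d²=26 ≤ ρ²=60; F_rep = 22·(-5,1)/26² = (-0.1627,0.0325)
F = F_att + ΣF_rep = (-6.3639,8.8151)
p' = p + 1/20·F = (-2.3182,1.4408)

Fx=-6.3639 Fy=8.8151 x'=-2.3182 y'=1.4408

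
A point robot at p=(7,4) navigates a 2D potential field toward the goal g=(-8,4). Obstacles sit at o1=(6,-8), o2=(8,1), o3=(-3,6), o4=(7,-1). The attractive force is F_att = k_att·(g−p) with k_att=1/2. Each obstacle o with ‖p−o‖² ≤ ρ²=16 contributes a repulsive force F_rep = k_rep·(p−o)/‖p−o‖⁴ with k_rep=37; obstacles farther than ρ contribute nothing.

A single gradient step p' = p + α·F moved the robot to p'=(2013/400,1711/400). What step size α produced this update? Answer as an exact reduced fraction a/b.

α = 1/4

F_att = 1/2·(g−p) = 1/2·(-15,0) = (-7.5000,0.0000)
o1: d²=145 > ρ²=16 → inactive
o2: d²=10 ≤ ρ²=16; F_rep = 37·(-1,3)/10² = (-0.3700,1.1100)
o3: d²=104 > ρ²=16 → inactive
o4: d²=25 > ρ²=16 → inactive
F = F_att + ΣF_rep = (-7.8700,1.1100)
Δp = p'−p = (-1.9675,0.2775); α = Δx/Fx = (-787/400) / (-787/100) = 1/4
check: Δy/Fy = (111/400) / (111/100) = 1/4 ✓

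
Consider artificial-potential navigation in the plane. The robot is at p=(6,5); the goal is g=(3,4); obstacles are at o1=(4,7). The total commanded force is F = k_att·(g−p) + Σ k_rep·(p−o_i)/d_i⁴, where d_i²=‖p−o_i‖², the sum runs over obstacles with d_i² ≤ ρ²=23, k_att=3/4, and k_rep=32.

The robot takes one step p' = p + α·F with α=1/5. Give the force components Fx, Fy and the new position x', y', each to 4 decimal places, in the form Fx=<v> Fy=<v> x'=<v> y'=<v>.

F_att = 3/4·(g−p) = 3/4·(-3,-1) = (-2.2500,-0.7500)
o1: d²=8 ≤ ρ²=23; F_rep = 32·(2,-2)/8² = (1.0000,-1.0000)
F = F_att + ΣF_rep = (-1.2500,-1.7500)
p' = p + 1/5·F = (5.7500,4.6500)

Fx=-1.2500 Fy=-1.7500 x'=5.7500 y'=4.6500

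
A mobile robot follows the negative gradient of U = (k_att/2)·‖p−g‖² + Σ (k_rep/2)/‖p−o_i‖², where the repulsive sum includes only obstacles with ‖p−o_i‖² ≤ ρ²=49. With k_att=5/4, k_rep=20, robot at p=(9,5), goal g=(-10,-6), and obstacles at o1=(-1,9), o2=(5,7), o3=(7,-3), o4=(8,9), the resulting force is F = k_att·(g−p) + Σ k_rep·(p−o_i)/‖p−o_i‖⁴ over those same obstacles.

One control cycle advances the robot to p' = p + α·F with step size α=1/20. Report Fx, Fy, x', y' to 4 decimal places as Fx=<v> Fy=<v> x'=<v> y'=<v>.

F_att = 5/4·(g−p) = 5/4·(-19,-11) = (-23.7500,-13.7500)
o1: d²=116 > ρ²=49 → inactive
o2: d²=20 ≤ ρ²=49; F_rep = 20·(4,-2)/20² = (0.2000,-0.1000)
o3: d²=68 > ρ²=49 → inactive
o4: d²=17 ≤ ρ²=49; F_rep = 20·(1,-4)/17² = (0.0692,-0.2768)
F = F_att + ΣF_rep = (-23.4808,-14.1268)
p' = p + 1/20·F = (7.8260,4.2937)

Fx=-23.4808 Fy=-14.1268 x'=7.8260 y'=4.2937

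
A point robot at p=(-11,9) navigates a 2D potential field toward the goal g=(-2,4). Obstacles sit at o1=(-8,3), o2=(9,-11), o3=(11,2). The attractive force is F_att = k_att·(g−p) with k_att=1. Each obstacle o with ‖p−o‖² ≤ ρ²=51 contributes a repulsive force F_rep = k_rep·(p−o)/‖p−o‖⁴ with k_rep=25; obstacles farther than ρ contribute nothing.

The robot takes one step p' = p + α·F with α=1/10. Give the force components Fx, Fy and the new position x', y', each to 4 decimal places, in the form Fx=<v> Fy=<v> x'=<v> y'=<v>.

Fx=8.9630 Fy=-4.9259 x'=-10.1037 y'=8.5074

F_att = 1·(g−p) = 1·(9,-5) = (9.0000,-5.0000)
o1: d²=45 ≤ ρ²=51; F_rep = 25·(-3,6)/45² = (-0.0370,0.0741)
o2: d²=800 > ρ²=51 → inactive
o3: d²=533 > ρ²=51 → inactive
F = F_att + ΣF_rep = (8.9630,-4.9259)
p' = p + 1/10·F = (-10.1037,8.5074)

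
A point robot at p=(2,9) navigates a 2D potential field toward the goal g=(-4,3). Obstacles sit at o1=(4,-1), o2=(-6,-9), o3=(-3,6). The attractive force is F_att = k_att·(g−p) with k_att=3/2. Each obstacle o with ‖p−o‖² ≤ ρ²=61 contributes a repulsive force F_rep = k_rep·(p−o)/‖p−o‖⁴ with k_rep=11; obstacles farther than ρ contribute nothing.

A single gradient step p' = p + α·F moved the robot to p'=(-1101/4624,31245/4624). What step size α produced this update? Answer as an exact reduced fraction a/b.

α = 1/4

F_att = 3/2·(g−p) = 3/2·(-6,-6) = (-9.0000,-9.0000)
o1: d²=104 > ρ²=61 → inactive
o2: d²=388 > ρ²=61 → inactive
o3: d²=34 ≤ ρ²=61; F_rep = 11·(5,3)/34² = (0.0476,0.0285)
F = F_att + ΣF_rep = (-8.9524,-8.9715)
Δp = p'−p = (-2.2381,-2.2429); α = Δx/Fx = (-10349/4624) / (-10349/1156) = 1/4
check: Δy/Fy = (-10371/4624) / (-10371/1156) = 1/4 ✓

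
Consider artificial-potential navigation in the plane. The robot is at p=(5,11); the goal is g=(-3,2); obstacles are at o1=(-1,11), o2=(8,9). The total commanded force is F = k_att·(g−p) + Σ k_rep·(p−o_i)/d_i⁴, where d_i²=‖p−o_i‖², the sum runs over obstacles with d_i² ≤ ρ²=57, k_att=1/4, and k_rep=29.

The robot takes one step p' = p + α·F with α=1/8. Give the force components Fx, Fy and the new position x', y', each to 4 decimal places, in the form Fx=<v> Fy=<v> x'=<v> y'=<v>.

Fx=-2.3805 Fy=-1.9068 x'=4.7024 y'=10.7616

F_att = 1/4·(g−p) = 1/4·(-8,-9) = (-2.0000,-2.2500)
o1: d²=36 ≤ ρ²=57; F_rep = 29·(6,0)/36² = (0.1343,0.0000)
o2: d²=13 ≤ ρ²=57; F_rep = 29·(-3,2)/13² = (-0.5148,0.3432)
F = F_att + ΣF_rep = (-2.3805,-1.9068)
p' = p + 1/8·F = (4.7024,10.7616)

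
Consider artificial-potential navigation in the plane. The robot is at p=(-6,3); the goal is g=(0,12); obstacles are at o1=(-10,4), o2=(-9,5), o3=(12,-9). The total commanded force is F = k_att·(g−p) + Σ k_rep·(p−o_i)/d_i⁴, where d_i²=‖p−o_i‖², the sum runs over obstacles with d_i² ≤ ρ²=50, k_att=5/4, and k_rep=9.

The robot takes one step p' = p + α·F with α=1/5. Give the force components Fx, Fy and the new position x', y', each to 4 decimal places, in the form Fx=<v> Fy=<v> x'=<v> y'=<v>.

Fx=7.7843 Fy=11.1123 x'=-4.4431 y'=5.2225

F_att = 5/4·(g−p) = 5/4·(6,9) = (7.5000,11.2500)
o1: d²=17 ≤ ρ²=50; F_rep = 9·(4,-1)/17² = (0.1246,-0.0311)
o2: d²=13 ≤ ρ²=50; F_rep = 9·(3,-2)/13² = (0.1598,-0.1065)
o3: d²=468 > ρ²=50 → inactive
F = F_att + ΣF_rep = (7.7843,11.1123)
p' = p + 1/5·F = (-4.4431,5.2225)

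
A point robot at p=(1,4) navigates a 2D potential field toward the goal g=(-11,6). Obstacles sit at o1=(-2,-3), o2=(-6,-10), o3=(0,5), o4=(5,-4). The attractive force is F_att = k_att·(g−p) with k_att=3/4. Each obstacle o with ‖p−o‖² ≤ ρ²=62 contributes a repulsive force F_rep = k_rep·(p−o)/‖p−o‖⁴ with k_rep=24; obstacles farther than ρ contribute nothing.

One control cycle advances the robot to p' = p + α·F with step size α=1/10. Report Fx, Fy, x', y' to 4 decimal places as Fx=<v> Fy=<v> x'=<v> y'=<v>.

Fx=-2.9786 Fy=-4.4501 x'=0.7021 y'=3.5550

F_att = 3/4·(g−p) = 3/4·(-12,2) = (-9.0000,1.5000)
o1: d²=58 ≤ ρ²=62; F_rep = 24·(3,7)/58² = (0.0214,0.0499)
o2: d²=245 > ρ²=62 → inactive
o3: d²=2 ≤ ρ²=62; F_rep = 24·(1,-1)/2² = (6.0000,-6.0000)
o4: d²=80 > ρ²=62 → inactive
F = F_att + ΣF_rep = (-2.9786,-4.4501)
p' = p + 1/10·F = (0.7021,3.5550)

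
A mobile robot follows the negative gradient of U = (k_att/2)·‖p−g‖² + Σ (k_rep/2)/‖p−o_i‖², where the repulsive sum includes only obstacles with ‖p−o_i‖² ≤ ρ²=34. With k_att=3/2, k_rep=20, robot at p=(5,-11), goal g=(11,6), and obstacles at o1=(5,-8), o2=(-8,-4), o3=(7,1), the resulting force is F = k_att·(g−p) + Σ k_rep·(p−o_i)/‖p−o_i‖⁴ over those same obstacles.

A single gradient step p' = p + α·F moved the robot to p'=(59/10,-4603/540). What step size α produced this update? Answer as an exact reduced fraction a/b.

α = 1/10

F_att = 3/2·(g−p) = 3/2·(6,17) = (9.0000,25.5000)
o1: d²=9 ≤ ρ²=34; F_rep = 20·(0,-3)/9² = (0.0000,-0.7407)
o2: d²=218 > ρ²=34 → inactive
o3: d²=148 > ρ²=34 → inactive
F = F_att + ΣF_rep = (9.0000,24.7593)
Δp = p'−p = (0.9000,2.4759); α = Δx/Fx = (9/10) / (9) = 1/10
check: Δy/Fy = (1337/540) / (1337/54) = 1/10 ✓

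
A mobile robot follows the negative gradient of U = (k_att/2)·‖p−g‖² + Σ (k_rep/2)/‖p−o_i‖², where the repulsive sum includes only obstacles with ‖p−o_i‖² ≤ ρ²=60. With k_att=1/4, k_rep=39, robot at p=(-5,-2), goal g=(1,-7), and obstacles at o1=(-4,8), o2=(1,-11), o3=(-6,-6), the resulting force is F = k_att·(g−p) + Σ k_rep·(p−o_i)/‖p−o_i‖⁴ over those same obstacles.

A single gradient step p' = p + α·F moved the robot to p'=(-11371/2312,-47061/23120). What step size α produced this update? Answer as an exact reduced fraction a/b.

F_att = 1/4·(g−p) = 1/4·(6,-5) = (1.5000,-1.2500)
o1: d²=101 > ρ²=60 → inactive
o2: d²=117 > ρ²=60 → inactive
o3: d²=17 ≤ ρ²=60; F_rep = 39·(1,4)/17² = (0.1349,0.5398)
F = F_att + ΣF_rep = (1.6349,-0.7102)
Δp = p'−p = (0.0817,-0.0355); α = Δx/Fx = (189/2312) / (945/578) = 1/20
check: Δy/Fy = (-821/23120) / (-821/1156) = 1/20 ✓

α = 1/20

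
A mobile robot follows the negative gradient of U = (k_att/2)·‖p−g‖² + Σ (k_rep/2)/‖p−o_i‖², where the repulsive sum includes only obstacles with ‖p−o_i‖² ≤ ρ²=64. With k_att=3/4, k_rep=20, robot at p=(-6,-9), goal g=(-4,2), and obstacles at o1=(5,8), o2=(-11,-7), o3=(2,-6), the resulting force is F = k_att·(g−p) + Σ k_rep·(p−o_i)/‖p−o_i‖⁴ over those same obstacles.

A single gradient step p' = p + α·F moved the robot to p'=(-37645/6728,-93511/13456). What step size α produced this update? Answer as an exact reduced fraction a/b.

F_att = 3/4·(g−p) = 3/4·(2,11) = (1.5000,8.2500)
o1: d²=410 > ρ²=64 → inactive
o2: d²=29 ≤ ρ²=64; F_rep = 20·(5,-2)/29² = (0.1189,-0.0476)
o3: d²=73 > ρ²=64 → inactive
F = F_att + ΣF_rep = (1.6189,8.2024)
Δp = p'−p = (0.4047,2.0506); α = Δx/Fx = (2723/6728) / (2723/1682) = 1/4
check: Δy/Fy = (27593/13456) / (27593/3364) = 1/4 ✓

α = 1/4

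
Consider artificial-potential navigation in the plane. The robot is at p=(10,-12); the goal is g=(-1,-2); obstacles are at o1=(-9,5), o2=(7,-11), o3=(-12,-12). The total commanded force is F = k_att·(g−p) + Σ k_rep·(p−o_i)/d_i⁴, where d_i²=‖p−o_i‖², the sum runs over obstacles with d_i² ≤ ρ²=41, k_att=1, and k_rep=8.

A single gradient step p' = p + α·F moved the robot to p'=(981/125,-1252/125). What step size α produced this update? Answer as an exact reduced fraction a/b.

F_att = 1·(g−p) = 1·(-11,10) = (-11.0000,10.0000)
o1: d²=650 > ρ²=41 → inactive
o2: d²=10 ≤ ρ²=41; F_rep = 8·(3,-1)/10² = (0.2400,-0.0800)
o3: d²=484 > ρ²=41 → inactive
F = F_att + ΣF_rep = (-10.7600,9.9200)
Δp = p'−p = (-2.1520,1.9840); α = Δx/Fx = (-269/125) / (-269/25) = 1/5
check: Δy/Fy = (248/125) / (248/25) = 1/5 ✓

α = 1/5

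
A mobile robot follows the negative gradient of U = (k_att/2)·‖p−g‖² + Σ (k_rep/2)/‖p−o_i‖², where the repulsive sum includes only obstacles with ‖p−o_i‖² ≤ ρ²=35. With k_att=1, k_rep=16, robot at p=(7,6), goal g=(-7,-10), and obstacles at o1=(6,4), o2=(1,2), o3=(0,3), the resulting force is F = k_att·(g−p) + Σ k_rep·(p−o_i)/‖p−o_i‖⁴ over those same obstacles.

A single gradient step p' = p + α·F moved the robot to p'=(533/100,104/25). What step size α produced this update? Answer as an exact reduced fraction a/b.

F_att = 1·(g−p) = 1·(-14,-16) = (-14.0000,-16.0000)
o1: d²=5 ≤ ρ²=35; F_rep = 16·(1,2)/5² = (0.6400,1.2800)
o2: d²=52 > ρ²=35 → inactive
o3: d²=58 > ρ²=35 → inactive
F = F_att + ΣF_rep = (-13.3600,-14.7200)
Δp = p'−p = (-1.6700,-1.8400); α = Δx/Fx = (-167/100) / (-334/25) = 1/8
check: Δy/Fy = (-46/25) / (-368/25) = 1/8 ✓

α = 1/8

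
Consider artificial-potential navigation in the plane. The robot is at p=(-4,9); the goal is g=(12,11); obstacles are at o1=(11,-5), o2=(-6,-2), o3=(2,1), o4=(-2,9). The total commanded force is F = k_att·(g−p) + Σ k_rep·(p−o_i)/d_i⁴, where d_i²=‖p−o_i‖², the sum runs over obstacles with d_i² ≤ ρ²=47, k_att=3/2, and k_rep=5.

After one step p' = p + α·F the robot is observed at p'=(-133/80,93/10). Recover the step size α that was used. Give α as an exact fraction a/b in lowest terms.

α = 1/10

F_att = 3/2·(g−p) = 3/2·(16,2) = (24.0000,3.0000)
o1: d²=421 > ρ²=47 → inactive
o2: d²=125 > ρ²=47 → inactive
o3: d²=100 > ρ²=47 → inactive
o4: d²=4 ≤ ρ²=47; F_rep = 5·(-2,0)/4² = (-0.6250,0.0000)
F = F_att + ΣF_rep = (23.3750,3.0000)
Δp = p'−p = (2.3375,0.3000); α = Δx/Fx = (187/80) / (187/8) = 1/10
check: Δy/Fy = (3/10) / (3) = 1/10 ✓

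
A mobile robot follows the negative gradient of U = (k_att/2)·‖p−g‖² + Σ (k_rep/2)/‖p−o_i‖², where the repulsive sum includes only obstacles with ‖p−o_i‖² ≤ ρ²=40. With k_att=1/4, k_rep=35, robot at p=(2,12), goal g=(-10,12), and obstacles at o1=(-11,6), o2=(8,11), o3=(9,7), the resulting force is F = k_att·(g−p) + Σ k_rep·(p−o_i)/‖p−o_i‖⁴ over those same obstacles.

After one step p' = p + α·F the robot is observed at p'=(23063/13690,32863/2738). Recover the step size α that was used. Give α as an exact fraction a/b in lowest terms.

F_att = 1/4·(g−p) = 1/4·(-12,0) = (-3.0000,0.0000)
o1: d²=205 > ρ²=40 → inactive
o2: d²=37 ≤ ρ²=40; F_rep = 35·(-6,1)/37² = (-0.1534,0.0256)
o3: d²=74 > ρ²=40 → inactive
F = F_att + ΣF_rep = (-3.1534,0.0256)
Δp = p'−p = (-0.3153,0.0026); α = Δx/Fx = (-4317/13690) / (-4317/1369) = 1/10
check: Δy/Fy = (7/2738) / (35/1369) = 1/10 ✓

α = 1/10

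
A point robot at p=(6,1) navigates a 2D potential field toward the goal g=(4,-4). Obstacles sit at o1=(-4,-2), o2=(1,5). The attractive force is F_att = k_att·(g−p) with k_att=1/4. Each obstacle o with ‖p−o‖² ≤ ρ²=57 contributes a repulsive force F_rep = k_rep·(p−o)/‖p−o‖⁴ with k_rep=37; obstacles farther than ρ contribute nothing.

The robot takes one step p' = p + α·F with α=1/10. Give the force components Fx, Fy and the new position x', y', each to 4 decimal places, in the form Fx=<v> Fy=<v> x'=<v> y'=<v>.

Fx=-0.3899 Fy=-1.3380 x'=5.9610 y'=0.8662

F_att = 1/4·(g−p) = 1/4·(-2,-5) = (-0.5000,-1.2500)
o1: d²=109 > ρ²=57 → inactive
o2: d²=41 ≤ ρ²=57; F_rep = 37·(5,-4)/41² = (0.1101,-0.0880)
F = F_att + ΣF_rep = (-0.3899,-1.3380)
p' = p + 1/10·F = (5.9610,0.8662)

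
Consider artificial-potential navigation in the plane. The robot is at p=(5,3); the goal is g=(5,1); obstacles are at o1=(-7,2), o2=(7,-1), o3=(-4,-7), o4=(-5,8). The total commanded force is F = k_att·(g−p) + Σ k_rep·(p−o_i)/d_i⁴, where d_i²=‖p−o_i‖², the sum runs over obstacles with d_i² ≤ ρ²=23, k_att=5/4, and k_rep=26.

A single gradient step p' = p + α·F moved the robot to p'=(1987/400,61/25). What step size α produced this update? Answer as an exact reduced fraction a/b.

F_att = 5/4·(g−p) = 5/4·(0,-2) = (0.0000,-2.5000)
o1: d²=145 > ρ²=23 → inactive
o2: d²=20 ≤ ρ²=23; F_rep = 26·(-2,4)/20² = (-0.1300,0.2600)
o3: d²=181 > ρ²=23 → inactive
o4: d²=125 > ρ²=23 → inactive
F = F_att + ΣF_rep = (-0.1300,-2.2400)
Δp = p'−p = (-0.0325,-0.5600); α = Δx/Fx = (-13/400) / (-13/100) = 1/4
check: Δy/Fy = (-14/25) / (-56/25) = 1/4 ✓

α = 1/4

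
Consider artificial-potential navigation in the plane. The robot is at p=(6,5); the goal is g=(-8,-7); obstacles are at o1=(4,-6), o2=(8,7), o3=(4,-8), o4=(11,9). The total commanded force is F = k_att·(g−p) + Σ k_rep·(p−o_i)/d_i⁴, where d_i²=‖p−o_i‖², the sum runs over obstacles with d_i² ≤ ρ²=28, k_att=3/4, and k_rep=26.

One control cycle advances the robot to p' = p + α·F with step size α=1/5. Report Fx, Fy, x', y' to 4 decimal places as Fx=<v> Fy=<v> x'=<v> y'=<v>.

Fx=-11.3125 Fy=-9.8125 x'=3.7375 y'=3.0375

F_att = 3/4·(g−p) = 3/4·(-14,-12) = (-10.5000,-9.0000)
o1: d²=125 > ρ²=28 → inactive
o2: d²=8 ≤ ρ²=28; F_rep = 26·(-2,-2)/8² = (-0.8125,-0.8125)
o3: d²=173 > ρ²=28 → inactive
o4: d²=41 > ρ²=28 → inactive
F = F_att + ΣF_rep = (-11.3125,-9.8125)
p' = p + 1/5·F = (3.7375,3.0375)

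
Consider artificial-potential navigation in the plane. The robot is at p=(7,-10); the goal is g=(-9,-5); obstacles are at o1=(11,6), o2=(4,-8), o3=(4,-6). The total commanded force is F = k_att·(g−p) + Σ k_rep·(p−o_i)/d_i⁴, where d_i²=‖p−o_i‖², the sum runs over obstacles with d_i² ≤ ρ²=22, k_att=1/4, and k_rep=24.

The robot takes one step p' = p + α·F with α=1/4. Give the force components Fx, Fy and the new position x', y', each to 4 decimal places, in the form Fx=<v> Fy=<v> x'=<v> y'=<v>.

F_att = 1/4·(g−p) = 1/4·(-16,5) = (-4.0000,1.2500)
o1: d²=272 > ρ²=22 → inactive
o2: d²=13 ≤ ρ²=22; F_rep = 24·(3,-2)/13² = (0.4260,-0.2840)
o3: d²=25 > ρ²=22 → inactive
F = F_att + ΣF_rep = (-3.5740,0.9660)
p' = p + 1/4·F = (6.1065,-9.7585)

Fx=-3.5740 Fy=0.9660 x'=6.1065 y'=-9.7585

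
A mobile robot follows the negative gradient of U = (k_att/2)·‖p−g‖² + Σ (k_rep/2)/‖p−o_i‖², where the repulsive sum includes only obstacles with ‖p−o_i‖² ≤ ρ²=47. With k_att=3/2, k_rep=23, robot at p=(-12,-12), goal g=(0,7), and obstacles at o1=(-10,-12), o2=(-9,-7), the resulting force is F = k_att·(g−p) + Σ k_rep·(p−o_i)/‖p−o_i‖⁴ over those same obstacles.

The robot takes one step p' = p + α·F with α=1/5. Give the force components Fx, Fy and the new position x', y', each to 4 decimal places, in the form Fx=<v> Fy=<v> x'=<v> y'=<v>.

Fx=15.0653 Fy=28.4005 x'=-8.9869 y'=-6.3199

F_att = 3/2·(g−p) = 3/2·(12,19) = (18.0000,28.5000)
o1: d²=4 ≤ ρ²=47; F_rep = 23·(-2,0)/4² = (-2.8750,0.0000)
o2: d²=34 ≤ ρ²=47; F_rep = 23·(-3,-5)/34² = (-0.0597,-0.0995)
F = F_att + ΣF_rep = (15.0653,28.4005)
p' = p + 1/5·F = (-8.9869,-6.3199)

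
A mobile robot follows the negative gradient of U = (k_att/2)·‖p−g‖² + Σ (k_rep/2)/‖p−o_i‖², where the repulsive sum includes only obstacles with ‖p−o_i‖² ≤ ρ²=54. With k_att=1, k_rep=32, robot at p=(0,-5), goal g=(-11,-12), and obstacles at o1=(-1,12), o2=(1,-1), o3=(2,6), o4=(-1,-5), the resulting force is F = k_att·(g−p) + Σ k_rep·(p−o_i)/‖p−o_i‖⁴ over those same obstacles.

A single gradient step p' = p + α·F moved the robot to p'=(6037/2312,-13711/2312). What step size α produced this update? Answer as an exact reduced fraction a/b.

α = 1/8

F_att = 1·(g−p) = 1·(-11,-7) = (-11.0000,-7.0000)
o1: d²=290 > ρ²=54 → inactive
o2: d²=17 ≤ ρ²=54; F_rep = 32·(-1,-4)/17² = (-0.1107,-0.4429)
o3: d²=125 > ρ²=54 → inactive
o4: d²=1 ≤ ρ²=54; F_rep = 32·(1,0)/1² = (32.0000,0.0000)
F = F_att + ΣF_rep = (20.8893,-7.4429)
Δp = p'−p = (2.6112,-0.9304); α = Δx/Fx = (6037/2312) / (6037/289) = 1/8
check: Δy/Fy = (-2151/2312) / (-2151/289) = 1/8 ✓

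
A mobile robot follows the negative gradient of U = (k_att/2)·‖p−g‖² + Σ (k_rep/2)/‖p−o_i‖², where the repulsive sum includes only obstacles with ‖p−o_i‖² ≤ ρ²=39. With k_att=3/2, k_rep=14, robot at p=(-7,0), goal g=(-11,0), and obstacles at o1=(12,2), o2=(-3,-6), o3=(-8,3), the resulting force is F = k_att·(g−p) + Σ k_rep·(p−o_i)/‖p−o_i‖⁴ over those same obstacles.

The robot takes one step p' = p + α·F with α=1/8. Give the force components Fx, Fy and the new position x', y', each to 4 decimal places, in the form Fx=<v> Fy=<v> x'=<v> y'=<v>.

Fx=-5.8600 Fy=-0.4200 x'=-7.7325 y'=-0.0525

F_att = 3/2·(g−p) = 3/2·(-4,0) = (-6.0000,0.0000)
o1: d²=365 > ρ²=39 → inactive
o2: d²=52 > ρ²=39 → inactive
o3: d²=10 ≤ ρ²=39; F_rep = 14·(1,-3)/10² = (0.1400,-0.4200)
F = F_att + ΣF_rep = (-5.8600,-0.4200)
p' = p + 1/8·F = (-7.7325,-0.0525)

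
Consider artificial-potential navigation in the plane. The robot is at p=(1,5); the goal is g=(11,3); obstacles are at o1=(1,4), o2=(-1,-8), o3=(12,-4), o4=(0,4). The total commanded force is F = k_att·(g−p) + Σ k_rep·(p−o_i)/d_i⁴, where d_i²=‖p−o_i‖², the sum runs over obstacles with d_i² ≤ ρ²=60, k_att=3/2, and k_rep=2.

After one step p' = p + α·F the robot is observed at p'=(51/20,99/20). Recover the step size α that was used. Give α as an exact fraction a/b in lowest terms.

F_att = 3/2·(g−p) = 3/2·(10,-2) = (15.0000,-3.0000)
o1: d²=1 ≤ ρ²=60; F_rep = 2·(0,1)/1² = (0.0000,2.0000)
o2: d²=173 > ρ²=60 → inactive
o3: d²=202 > ρ²=60 → inactive
o4: d²=2 ≤ ρ²=60; F_rep = 2·(1,1)/2² = (0.5000,0.5000)
F = F_att + ΣF_rep = (15.5000,-0.5000)
Δp = p'−p = (1.5500,-0.0500); α = Δx/Fx = (31/20) / (31/2) = 1/10
check: Δy/Fy = (-1/20) / (-1/2) = 1/10 ✓

α = 1/10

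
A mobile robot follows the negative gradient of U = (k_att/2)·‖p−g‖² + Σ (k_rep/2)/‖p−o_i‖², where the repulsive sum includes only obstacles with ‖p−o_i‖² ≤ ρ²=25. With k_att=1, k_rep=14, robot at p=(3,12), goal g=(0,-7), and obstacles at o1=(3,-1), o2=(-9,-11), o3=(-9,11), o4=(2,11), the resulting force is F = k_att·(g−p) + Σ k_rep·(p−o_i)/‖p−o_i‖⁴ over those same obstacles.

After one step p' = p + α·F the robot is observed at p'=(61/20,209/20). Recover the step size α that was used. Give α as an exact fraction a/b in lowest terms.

α = 1/10

F_att = 1·(g−p) = 1·(-3,-19) = (-3.0000,-19.0000)
o1: d²=169 > ρ²=25 → inactive
o2: d²=673 > ρ²=25 → inactive
o3: d²=145 > ρ²=25 → inactive
o4: d²=2 ≤ ρ²=25; F_rep = 14·(1,1)/2² = (3.5000,3.5000)
F = F_att + ΣF_rep = (0.5000,-15.5000)
Δp = p'−p = (0.0500,-1.5500); α = Δx/Fx = (1/20) / (1/2) = 1/10
check: Δy/Fy = (-31/20) / (-31/2) = 1/10 ✓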